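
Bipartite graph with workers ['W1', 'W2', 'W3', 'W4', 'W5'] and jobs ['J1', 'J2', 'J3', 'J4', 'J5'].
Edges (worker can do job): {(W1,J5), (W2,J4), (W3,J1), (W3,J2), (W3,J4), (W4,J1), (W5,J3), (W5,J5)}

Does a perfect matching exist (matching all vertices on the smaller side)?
Yes, perfect matching exists (size 5)

Perfect matching: {(W1,J5), (W2,J4), (W3,J2), (W4,J1), (W5,J3)}
All 5 vertices on the smaller side are matched.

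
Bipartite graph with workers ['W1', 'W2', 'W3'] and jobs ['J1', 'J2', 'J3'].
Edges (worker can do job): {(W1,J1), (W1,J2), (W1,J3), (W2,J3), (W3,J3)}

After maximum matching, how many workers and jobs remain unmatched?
Unmatched: 1 workers, 1 jobs

Maximum matching size: 2
Workers: 3 total, 2 matched, 1 unmatched
Jobs: 3 total, 2 matched, 1 unmatched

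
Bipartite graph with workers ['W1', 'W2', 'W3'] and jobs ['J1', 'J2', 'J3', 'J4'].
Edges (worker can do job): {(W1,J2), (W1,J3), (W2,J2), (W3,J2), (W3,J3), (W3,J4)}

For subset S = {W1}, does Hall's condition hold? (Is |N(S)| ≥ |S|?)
Yes: |N(S)| = 2, |S| = 1

Subset S = {W1}
Neighbors N(S) = {J2, J3}

|N(S)| = 2, |S| = 1
Hall's condition: |N(S)| ≥ |S| is satisfied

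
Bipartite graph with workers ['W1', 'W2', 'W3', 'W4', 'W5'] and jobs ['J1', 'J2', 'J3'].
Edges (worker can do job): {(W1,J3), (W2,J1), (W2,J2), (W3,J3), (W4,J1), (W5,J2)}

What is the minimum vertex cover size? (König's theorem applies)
Minimum vertex cover size = 3

By König's theorem: in bipartite graphs,
min vertex cover = max matching = 3

Maximum matching has size 3, so minimum vertex cover also has size 3.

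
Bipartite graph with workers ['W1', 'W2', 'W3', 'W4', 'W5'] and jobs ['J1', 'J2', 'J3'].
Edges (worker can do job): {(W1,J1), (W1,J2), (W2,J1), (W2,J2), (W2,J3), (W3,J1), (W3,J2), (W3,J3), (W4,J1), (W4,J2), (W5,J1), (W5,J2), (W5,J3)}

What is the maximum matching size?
Maximum matching size = 3

Maximum matching: {(W3,J3), (W4,J1), (W5,J2)}
Size: 3

This assigns 3 workers to 3 distinct jobs.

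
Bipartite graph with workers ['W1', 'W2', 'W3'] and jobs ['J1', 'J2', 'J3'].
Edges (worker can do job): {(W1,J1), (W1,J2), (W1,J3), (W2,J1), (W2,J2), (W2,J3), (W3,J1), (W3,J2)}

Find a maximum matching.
Matching: {(W1,J3), (W2,J1), (W3,J2)}

Maximum matching (size 3):
  W1 → J3
  W2 → J1
  W3 → J2

Each worker is assigned to at most one job, and each job to at most one worker.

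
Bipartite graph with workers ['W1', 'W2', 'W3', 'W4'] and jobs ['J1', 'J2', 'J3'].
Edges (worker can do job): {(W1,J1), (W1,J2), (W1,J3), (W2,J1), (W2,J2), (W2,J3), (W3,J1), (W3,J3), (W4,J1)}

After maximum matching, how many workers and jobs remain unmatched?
Unmatched: 1 workers, 0 jobs

Maximum matching size: 3
Workers: 4 total, 3 matched, 1 unmatched
Jobs: 3 total, 3 matched, 0 unmatched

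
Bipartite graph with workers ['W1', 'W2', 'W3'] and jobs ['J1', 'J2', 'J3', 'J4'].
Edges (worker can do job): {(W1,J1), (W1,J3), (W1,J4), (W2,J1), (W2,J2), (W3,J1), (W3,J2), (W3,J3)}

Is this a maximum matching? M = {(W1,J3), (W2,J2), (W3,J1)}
Yes, size 3 is maximum

Proposed matching has size 3.
Maximum matching size for this graph: 3.

This is a maximum matching.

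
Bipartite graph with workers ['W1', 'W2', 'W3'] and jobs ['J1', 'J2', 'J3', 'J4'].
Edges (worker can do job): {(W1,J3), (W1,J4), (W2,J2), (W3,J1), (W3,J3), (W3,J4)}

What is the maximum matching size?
Maximum matching size = 3

Maximum matching: {(W1,J4), (W2,J2), (W3,J1)}
Size: 3

This assigns 3 workers to 3 distinct jobs.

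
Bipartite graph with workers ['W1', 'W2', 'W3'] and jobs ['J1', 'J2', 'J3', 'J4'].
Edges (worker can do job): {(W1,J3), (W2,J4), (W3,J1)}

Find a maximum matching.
Matching: {(W1,J3), (W2,J4), (W3,J1)}

Maximum matching (size 3):
  W1 → J3
  W2 → J4
  W3 → J1

Each worker is assigned to at most one job, and each job to at most one worker.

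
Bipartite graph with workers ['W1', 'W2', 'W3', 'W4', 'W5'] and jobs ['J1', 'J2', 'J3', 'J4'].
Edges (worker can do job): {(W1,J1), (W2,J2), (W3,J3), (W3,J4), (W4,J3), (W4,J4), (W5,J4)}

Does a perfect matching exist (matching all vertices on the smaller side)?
Yes, perfect matching exists (size 4)

Perfect matching: {(W1,J1), (W2,J2), (W3,J4), (W4,J3)}
All 4 vertices on the smaller side are matched.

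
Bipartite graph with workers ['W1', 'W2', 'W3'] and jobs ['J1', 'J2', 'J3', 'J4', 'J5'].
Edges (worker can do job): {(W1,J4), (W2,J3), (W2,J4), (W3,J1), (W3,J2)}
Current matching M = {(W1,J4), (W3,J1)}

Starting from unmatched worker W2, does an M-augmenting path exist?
Yes: W2 → J3

An M-augmenting path alternates non-matching / matching edges, starting and ending at unmatched vertices.
Path: W2 → J3
(J3 is unmatched in M, so the path is augmenting.)
Flipping edges along this path would increase |M| from 2 to 3.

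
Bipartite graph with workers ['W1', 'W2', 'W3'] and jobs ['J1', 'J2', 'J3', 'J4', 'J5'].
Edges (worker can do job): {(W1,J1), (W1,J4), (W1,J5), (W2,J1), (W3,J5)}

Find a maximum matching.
Matching: {(W1,J4), (W2,J1), (W3,J5)}

Maximum matching (size 3):
  W1 → J4
  W2 → J1
  W3 → J5

Each worker is assigned to at most one job, and each job to at most one worker.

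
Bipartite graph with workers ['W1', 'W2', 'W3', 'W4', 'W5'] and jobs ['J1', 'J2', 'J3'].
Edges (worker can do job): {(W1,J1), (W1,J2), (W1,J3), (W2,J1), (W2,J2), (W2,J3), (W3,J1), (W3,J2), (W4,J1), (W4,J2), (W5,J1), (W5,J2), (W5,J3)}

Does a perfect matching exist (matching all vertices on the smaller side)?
Yes, perfect matching exists (size 3)

Perfect matching: {(W1,J3), (W3,J2), (W5,J1)}
All 3 vertices on the smaller side are matched.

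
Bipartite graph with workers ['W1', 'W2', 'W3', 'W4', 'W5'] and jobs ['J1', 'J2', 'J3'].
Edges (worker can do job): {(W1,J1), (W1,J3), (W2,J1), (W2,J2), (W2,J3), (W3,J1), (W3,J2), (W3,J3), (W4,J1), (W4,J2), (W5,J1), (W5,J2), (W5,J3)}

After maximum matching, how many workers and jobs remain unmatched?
Unmatched: 2 workers, 0 jobs

Maximum matching size: 3
Workers: 5 total, 3 matched, 2 unmatched
Jobs: 3 total, 3 matched, 0 unmatched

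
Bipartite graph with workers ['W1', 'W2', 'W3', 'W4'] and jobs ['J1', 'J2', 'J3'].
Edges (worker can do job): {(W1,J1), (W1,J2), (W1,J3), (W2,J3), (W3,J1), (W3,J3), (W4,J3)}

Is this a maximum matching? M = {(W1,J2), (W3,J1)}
No, size 2 is not maximum

Proposed matching has size 2.
Maximum matching size for this graph: 3.

This is NOT maximum - can be improved to size 3.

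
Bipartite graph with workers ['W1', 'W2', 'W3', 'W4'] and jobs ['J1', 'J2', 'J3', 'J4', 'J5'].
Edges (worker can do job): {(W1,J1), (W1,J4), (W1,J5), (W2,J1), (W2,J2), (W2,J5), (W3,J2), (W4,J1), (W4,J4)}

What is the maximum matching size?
Maximum matching size = 4

Maximum matching: {(W1,J1), (W2,J5), (W3,J2), (W4,J4)}
Size: 4

This assigns 4 workers to 4 distinct jobs.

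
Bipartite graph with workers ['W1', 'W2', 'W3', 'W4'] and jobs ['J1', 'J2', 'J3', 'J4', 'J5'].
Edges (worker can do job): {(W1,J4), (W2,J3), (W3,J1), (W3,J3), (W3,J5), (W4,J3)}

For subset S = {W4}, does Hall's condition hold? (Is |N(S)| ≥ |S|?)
Yes: |N(S)| = 1, |S| = 1

Subset S = {W4}
Neighbors N(S) = {J3}

|N(S)| = 1, |S| = 1
Hall's condition: |N(S)| ≥ |S| is satisfied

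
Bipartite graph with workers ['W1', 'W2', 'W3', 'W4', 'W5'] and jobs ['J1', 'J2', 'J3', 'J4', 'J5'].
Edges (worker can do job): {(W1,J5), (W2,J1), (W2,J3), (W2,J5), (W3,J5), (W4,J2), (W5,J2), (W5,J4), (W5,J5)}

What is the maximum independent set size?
Maximum independent set = 6

By König's theorem:
- Min vertex cover = Max matching = 4
- Max independent set = Total vertices - Min vertex cover
- Max independent set = 10 - 4 = 6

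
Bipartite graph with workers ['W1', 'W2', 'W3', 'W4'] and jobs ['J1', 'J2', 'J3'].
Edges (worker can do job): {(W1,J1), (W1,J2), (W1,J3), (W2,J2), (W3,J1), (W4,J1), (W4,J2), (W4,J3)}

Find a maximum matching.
Matching: {(W1,J2), (W3,J1), (W4,J3)}

Maximum matching (size 3):
  W1 → J2
  W3 → J1
  W4 → J3

Each worker is assigned to at most one job, and each job to at most one worker.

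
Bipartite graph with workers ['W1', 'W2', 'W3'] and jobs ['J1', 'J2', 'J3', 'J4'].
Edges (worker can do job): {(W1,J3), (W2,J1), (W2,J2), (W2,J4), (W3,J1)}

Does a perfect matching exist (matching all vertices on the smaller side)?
Yes, perfect matching exists (size 3)

Perfect matching: {(W1,J3), (W2,J4), (W3,J1)}
All 3 vertices on the smaller side are matched.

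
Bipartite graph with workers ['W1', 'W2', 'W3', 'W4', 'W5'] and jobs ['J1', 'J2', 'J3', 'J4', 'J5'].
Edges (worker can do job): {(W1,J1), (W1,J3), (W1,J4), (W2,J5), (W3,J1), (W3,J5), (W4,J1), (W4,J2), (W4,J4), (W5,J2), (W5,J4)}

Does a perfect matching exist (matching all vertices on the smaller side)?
Yes, perfect matching exists (size 5)

Perfect matching: {(W1,J3), (W2,J5), (W3,J1), (W4,J4), (W5,J2)}
All 5 vertices on the smaller side are matched.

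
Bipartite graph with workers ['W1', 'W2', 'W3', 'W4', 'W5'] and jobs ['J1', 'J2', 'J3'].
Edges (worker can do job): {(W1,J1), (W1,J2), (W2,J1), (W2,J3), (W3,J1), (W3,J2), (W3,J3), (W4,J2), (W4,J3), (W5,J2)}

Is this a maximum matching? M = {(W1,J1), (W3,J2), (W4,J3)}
Yes, size 3 is maximum

Proposed matching has size 3.
Maximum matching size for this graph: 3.

This is a maximum matching.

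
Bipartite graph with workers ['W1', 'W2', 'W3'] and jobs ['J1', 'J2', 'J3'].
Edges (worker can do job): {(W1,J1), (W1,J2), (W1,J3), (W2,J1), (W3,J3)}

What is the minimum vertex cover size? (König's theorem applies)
Minimum vertex cover size = 3

By König's theorem: in bipartite graphs,
min vertex cover = max matching = 3

Maximum matching has size 3, so minimum vertex cover also has size 3.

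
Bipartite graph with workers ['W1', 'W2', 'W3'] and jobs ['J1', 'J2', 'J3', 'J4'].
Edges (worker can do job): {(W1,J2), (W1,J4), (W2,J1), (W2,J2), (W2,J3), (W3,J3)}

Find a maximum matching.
Matching: {(W1,J4), (W2,J1), (W3,J3)}

Maximum matching (size 3):
  W1 → J4
  W2 → J1
  W3 → J3

Each worker is assigned to at most one job, and each job to at most one worker.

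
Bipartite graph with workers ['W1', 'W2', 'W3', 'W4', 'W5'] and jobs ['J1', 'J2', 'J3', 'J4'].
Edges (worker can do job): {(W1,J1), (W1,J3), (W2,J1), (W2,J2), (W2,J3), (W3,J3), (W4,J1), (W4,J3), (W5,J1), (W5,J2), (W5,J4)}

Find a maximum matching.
Matching: {(W2,J2), (W3,J3), (W4,J1), (W5,J4)}

Maximum matching (size 4):
  W2 → J2
  W3 → J3
  W4 → J1
  W5 → J4

Each worker is assigned to at most one job, and each job to at most one worker.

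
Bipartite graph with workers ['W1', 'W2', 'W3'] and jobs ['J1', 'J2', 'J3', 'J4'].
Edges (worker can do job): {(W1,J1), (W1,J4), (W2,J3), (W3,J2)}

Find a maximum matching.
Matching: {(W1,J1), (W2,J3), (W3,J2)}

Maximum matching (size 3):
  W1 → J1
  W2 → J3
  W3 → J2

Each worker is assigned to at most one job, and each job to at most one worker.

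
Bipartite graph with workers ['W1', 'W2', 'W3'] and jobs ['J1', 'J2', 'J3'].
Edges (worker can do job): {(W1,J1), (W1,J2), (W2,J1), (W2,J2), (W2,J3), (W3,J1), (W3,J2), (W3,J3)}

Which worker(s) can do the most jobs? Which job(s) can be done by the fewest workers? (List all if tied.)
Most versatile: W2, W3 (3 jobs); Least covered: J3 (2 workers)

Worker degrees (jobs they can do): W1:2, W2:3, W3:3
Job degrees (workers who can do it): J1:3, J2:3, J3:2

Maximum worker degree is 3, achieved by: W2, W3
Minimum job degree is 2, achieved by: J3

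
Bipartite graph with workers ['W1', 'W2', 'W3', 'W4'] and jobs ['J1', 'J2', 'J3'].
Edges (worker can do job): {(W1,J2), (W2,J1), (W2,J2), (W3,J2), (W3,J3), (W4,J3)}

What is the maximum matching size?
Maximum matching size = 3

Maximum matching: {(W2,J1), (W3,J2), (W4,J3)}
Size: 3

This assigns 3 workers to 3 distinct jobs.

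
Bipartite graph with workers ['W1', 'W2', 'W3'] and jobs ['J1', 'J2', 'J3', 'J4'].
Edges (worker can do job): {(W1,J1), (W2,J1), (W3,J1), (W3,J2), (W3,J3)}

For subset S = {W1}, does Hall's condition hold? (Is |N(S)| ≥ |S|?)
Yes: |N(S)| = 1, |S| = 1

Subset S = {W1}
Neighbors N(S) = {J1}

|N(S)| = 1, |S| = 1
Hall's condition: |N(S)| ≥ |S| is satisfied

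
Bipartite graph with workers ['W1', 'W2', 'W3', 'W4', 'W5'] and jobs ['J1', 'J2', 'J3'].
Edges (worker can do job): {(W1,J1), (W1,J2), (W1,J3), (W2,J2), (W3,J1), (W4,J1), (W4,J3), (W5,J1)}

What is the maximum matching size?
Maximum matching size = 3

Maximum matching: {(W1,J2), (W3,J1), (W4,J3)}
Size: 3

This assigns 3 workers to 3 distinct jobs.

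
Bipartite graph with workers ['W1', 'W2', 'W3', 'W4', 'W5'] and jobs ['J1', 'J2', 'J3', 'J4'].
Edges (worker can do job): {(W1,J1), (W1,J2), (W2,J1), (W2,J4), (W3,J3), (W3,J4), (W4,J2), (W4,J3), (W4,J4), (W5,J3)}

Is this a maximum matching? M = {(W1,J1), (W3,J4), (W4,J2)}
No, size 3 is not maximum

Proposed matching has size 3.
Maximum matching size for this graph: 4.

This is NOT maximum - can be improved to size 4.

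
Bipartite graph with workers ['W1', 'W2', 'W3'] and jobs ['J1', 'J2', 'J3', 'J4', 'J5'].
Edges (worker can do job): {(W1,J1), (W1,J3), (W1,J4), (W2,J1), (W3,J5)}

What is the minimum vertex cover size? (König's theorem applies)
Minimum vertex cover size = 3

By König's theorem: in bipartite graphs,
min vertex cover = max matching = 3

Maximum matching has size 3, so minimum vertex cover also has size 3.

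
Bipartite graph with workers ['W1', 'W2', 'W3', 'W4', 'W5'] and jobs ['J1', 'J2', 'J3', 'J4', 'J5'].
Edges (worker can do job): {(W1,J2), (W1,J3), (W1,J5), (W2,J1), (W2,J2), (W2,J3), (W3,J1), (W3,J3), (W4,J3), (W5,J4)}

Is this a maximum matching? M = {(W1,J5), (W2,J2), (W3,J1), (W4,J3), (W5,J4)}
Yes, size 5 is maximum

Proposed matching has size 5.
Maximum matching size for this graph: 5.

This is a maximum matching.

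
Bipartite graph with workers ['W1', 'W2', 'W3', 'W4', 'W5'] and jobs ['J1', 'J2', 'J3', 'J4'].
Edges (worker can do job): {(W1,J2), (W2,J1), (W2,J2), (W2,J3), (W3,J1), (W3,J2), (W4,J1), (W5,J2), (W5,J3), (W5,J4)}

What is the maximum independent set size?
Maximum independent set = 5

By König's theorem:
- Min vertex cover = Max matching = 4
- Max independent set = Total vertices - Min vertex cover
- Max independent set = 9 - 4 = 5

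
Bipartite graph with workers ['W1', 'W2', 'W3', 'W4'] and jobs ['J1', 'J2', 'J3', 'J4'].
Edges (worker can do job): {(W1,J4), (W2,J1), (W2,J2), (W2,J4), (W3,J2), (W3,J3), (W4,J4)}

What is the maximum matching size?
Maximum matching size = 3

Maximum matching: {(W2,J1), (W3,J2), (W4,J4)}
Size: 3

This assigns 3 workers to 3 distinct jobs.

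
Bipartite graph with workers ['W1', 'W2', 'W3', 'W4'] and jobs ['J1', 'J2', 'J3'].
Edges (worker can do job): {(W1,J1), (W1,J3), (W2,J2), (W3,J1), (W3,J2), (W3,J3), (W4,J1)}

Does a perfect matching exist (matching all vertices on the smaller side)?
Yes, perfect matching exists (size 3)

Perfect matching: {(W2,J2), (W3,J3), (W4,J1)}
All 3 vertices on the smaller side are matched.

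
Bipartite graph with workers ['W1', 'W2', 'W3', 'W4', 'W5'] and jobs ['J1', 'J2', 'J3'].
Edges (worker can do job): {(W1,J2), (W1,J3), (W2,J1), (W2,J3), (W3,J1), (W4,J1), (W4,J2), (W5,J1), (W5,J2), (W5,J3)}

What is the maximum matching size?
Maximum matching size = 3

Maximum matching: {(W3,J1), (W4,J2), (W5,J3)}
Size: 3

This assigns 3 workers to 3 distinct jobs.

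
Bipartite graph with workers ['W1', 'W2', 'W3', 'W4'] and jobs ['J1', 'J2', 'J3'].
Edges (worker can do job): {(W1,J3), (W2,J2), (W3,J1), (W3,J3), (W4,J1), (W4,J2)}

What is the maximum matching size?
Maximum matching size = 3

Maximum matching: {(W1,J3), (W3,J1), (W4,J2)}
Size: 3

This assigns 3 workers to 3 distinct jobs.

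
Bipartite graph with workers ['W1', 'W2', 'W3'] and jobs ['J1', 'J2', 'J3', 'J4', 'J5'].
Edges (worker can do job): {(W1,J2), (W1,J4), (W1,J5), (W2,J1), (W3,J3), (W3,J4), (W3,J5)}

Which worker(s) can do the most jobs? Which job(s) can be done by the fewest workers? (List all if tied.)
Most versatile: W1, W3 (3 jobs); Least covered: J1, J2, J3 (1 workers)

Worker degrees (jobs they can do): W1:3, W2:1, W3:3
Job degrees (workers who can do it): J1:1, J2:1, J3:1, J4:2, J5:2

Maximum worker degree is 3, achieved by: W1, W3
Minimum job degree is 1, achieved by: J1, J2, J3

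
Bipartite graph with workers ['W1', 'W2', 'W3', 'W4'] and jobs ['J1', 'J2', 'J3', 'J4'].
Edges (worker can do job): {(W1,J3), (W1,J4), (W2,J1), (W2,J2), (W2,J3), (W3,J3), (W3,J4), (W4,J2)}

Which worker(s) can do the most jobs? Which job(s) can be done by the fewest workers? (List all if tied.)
Most versatile: W2 (3 jobs); Least covered: J1 (1 workers)

Worker degrees (jobs they can do): W1:2, W2:3, W3:2, W4:1
Job degrees (workers who can do it): J1:1, J2:2, J3:3, J4:2

Maximum worker degree is 3, achieved by: W2
Minimum job degree is 1, achieved by: J1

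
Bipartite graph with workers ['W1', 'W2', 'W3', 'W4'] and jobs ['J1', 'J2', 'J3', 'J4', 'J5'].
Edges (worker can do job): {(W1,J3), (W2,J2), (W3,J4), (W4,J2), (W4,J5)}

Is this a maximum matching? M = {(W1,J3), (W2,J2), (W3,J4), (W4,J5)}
Yes, size 4 is maximum

Proposed matching has size 4.
Maximum matching size for this graph: 4.

This is a maximum matching.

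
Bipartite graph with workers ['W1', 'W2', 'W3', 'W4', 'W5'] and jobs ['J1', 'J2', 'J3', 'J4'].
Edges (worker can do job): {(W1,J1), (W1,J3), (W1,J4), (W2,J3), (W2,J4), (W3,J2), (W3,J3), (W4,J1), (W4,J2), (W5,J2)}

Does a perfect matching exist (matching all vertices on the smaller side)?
Yes, perfect matching exists (size 4)

Perfect matching: {(W1,J3), (W2,J4), (W3,J2), (W4,J1)}
All 4 vertices on the smaller side are matched.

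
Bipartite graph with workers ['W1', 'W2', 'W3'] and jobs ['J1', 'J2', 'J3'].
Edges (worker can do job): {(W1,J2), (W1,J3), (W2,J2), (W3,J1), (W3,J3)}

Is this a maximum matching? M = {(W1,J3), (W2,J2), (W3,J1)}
Yes, size 3 is maximum

Proposed matching has size 3.
Maximum matching size for this graph: 3.

This is a maximum matching.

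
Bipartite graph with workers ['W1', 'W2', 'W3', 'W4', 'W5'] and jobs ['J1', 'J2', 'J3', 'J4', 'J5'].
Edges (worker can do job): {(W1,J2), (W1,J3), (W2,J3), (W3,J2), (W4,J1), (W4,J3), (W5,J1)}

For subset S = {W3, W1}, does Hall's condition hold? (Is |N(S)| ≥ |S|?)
Yes: |N(S)| = 2, |S| = 2

Subset S = {W3, W1}
Neighbors N(S) = {J2, J3}

|N(S)| = 2, |S| = 2
Hall's condition: |N(S)| ≥ |S| is satisfied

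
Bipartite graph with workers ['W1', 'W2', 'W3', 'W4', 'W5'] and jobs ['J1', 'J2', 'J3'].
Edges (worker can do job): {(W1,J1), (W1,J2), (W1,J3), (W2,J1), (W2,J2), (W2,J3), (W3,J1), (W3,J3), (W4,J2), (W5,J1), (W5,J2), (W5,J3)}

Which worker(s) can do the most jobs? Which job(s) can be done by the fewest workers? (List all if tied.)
Most versatile: W1, W2, W5 (3 jobs); Least covered: J1, J2, J3 (4 workers)

Worker degrees (jobs they can do): W1:3, W2:3, W3:2, W4:1, W5:3
Job degrees (workers who can do it): J1:4, J2:4, J3:4

Maximum worker degree is 3, achieved by: W1, W2, W5
Minimum job degree is 4, achieved by: J1, J2, J3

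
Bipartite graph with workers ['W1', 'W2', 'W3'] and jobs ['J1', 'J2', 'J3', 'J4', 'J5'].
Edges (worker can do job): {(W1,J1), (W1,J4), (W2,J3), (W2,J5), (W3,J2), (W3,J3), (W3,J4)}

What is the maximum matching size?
Maximum matching size = 3

Maximum matching: {(W1,J1), (W2,J5), (W3,J3)}
Size: 3

This assigns 3 workers to 3 distinct jobs.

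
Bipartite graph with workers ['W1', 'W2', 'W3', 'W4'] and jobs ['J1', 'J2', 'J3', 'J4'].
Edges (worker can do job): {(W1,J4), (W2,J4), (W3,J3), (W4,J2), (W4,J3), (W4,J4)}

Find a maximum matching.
Matching: {(W1,J4), (W3,J3), (W4,J2)}

Maximum matching (size 3):
  W1 → J4
  W3 → J3
  W4 → J2

Each worker is assigned to at most one job, and each job to at most one worker.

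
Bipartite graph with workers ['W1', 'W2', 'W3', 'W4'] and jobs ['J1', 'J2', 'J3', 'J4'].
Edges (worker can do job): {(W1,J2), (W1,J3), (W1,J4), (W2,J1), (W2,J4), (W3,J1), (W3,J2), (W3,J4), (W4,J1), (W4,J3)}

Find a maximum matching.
Matching: {(W1,J2), (W2,J1), (W3,J4), (W4,J3)}

Maximum matching (size 4):
  W1 → J2
  W2 → J1
  W3 → J4
  W4 → J3

Each worker is assigned to at most one job, and each job to at most one worker.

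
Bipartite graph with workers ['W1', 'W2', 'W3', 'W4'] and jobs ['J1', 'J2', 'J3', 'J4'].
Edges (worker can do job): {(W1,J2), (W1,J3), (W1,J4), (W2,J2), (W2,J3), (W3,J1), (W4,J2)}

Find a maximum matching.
Matching: {(W1,J4), (W2,J3), (W3,J1), (W4,J2)}

Maximum matching (size 4):
  W1 → J4
  W2 → J3
  W3 → J1
  W4 → J2

Each worker is assigned to at most one job, and each job to at most one worker.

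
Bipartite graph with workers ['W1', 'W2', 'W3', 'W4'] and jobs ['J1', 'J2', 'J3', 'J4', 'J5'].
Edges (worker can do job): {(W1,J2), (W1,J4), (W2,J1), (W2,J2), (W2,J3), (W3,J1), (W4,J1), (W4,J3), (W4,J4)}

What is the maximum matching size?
Maximum matching size = 4

Maximum matching: {(W1,J2), (W2,J3), (W3,J1), (W4,J4)}
Size: 4

This assigns 4 workers to 4 distinct jobs.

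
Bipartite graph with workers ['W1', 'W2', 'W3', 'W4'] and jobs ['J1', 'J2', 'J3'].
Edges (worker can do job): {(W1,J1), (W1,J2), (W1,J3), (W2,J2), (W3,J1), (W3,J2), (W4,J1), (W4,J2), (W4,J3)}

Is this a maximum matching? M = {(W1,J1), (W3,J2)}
No, size 2 is not maximum

Proposed matching has size 2.
Maximum matching size for this graph: 3.

This is NOT maximum - can be improved to size 3.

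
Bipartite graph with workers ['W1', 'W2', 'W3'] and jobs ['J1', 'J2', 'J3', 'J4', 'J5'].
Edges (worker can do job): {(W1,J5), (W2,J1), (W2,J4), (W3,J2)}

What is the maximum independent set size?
Maximum independent set = 5

By König's theorem:
- Min vertex cover = Max matching = 3
- Max independent set = Total vertices - Min vertex cover
- Max independent set = 8 - 3 = 5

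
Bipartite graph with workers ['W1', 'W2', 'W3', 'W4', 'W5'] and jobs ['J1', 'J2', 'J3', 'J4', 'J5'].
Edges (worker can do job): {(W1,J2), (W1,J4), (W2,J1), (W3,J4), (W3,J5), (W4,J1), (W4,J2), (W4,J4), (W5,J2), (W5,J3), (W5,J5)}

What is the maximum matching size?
Maximum matching size = 5

Maximum matching: {(W1,J2), (W2,J1), (W3,J5), (W4,J4), (W5,J3)}
Size: 5

This assigns 5 workers to 5 distinct jobs.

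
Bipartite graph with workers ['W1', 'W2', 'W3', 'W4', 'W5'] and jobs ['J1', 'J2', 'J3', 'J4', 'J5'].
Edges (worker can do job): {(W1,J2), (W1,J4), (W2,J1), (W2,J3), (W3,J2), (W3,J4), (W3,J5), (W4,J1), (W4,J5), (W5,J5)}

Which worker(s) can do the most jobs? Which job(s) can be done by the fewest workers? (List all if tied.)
Most versatile: W3 (3 jobs); Least covered: J3 (1 workers)

Worker degrees (jobs they can do): W1:2, W2:2, W3:3, W4:2, W5:1
Job degrees (workers who can do it): J1:2, J2:2, J3:1, J4:2, J5:3

Maximum worker degree is 3, achieved by: W3
Minimum job degree is 1, achieved by: J3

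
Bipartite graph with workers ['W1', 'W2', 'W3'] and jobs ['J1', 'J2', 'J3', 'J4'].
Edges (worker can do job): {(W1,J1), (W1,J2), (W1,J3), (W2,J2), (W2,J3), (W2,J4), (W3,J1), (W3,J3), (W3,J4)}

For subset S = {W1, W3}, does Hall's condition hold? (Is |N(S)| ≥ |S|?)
Yes: |N(S)| = 4, |S| = 2

Subset S = {W1, W3}
Neighbors N(S) = {J1, J2, J3, J4}

|N(S)| = 4, |S| = 2
Hall's condition: |N(S)| ≥ |S| is satisfied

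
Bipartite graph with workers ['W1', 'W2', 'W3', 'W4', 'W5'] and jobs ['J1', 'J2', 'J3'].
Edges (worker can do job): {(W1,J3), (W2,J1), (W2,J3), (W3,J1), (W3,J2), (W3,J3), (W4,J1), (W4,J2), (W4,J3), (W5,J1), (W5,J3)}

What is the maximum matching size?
Maximum matching size = 3

Maximum matching: {(W3,J1), (W4,J2), (W5,J3)}
Size: 3

This assigns 3 workers to 3 distinct jobs.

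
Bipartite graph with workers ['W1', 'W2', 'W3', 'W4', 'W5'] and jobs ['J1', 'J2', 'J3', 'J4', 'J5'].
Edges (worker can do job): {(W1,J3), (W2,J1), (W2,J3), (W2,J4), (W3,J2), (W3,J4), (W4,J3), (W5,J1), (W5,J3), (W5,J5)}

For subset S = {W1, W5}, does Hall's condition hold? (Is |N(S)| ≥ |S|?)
Yes: |N(S)| = 3, |S| = 2

Subset S = {W1, W5}
Neighbors N(S) = {J1, J3, J5}

|N(S)| = 3, |S| = 2
Hall's condition: |N(S)| ≥ |S| is satisfied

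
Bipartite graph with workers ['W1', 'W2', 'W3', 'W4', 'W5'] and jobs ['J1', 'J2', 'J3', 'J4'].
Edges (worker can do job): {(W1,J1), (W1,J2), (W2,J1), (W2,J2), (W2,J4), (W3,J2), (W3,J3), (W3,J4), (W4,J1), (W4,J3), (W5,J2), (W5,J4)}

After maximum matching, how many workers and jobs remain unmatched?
Unmatched: 1 workers, 0 jobs

Maximum matching size: 4
Workers: 5 total, 4 matched, 1 unmatched
Jobs: 4 total, 4 matched, 0 unmatched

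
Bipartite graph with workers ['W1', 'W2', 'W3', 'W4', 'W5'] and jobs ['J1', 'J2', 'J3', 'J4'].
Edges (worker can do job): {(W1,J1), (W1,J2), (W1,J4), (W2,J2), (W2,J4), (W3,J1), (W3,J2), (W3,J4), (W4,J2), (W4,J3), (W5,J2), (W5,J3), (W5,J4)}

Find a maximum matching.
Matching: {(W1,J1), (W3,J4), (W4,J2), (W5,J3)}

Maximum matching (size 4):
  W1 → J1
  W3 → J4
  W4 → J2
  W5 → J3

Each worker is assigned to at most one job, and each job to at most one worker.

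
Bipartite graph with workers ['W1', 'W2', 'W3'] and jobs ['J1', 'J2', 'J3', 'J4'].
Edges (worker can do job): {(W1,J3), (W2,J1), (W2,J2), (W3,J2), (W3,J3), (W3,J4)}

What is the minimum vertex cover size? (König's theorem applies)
Minimum vertex cover size = 3

By König's theorem: in bipartite graphs,
min vertex cover = max matching = 3

Maximum matching has size 3, so minimum vertex cover also has size 3.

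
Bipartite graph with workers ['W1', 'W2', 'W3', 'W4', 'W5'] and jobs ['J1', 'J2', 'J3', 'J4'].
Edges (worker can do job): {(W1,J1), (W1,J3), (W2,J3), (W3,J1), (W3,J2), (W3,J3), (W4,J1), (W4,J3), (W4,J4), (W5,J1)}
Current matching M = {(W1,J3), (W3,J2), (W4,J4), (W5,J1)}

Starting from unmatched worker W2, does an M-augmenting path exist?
No augmenting path from W2

Alternating search from W2 reaches jobs: {J1, J3}.
Every reachable job is already matched in M, and following those matched edges back to workers exposes no further unvisited jobs.
No M-augmenting path from W2 exists.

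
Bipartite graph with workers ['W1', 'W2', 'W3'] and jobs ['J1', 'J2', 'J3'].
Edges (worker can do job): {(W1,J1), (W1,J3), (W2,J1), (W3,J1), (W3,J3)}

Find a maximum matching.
Matching: {(W1,J3), (W3,J1)}

Maximum matching (size 2):
  W1 → J3
  W3 → J1

Each worker is assigned to at most one job, and each job to at most one worker.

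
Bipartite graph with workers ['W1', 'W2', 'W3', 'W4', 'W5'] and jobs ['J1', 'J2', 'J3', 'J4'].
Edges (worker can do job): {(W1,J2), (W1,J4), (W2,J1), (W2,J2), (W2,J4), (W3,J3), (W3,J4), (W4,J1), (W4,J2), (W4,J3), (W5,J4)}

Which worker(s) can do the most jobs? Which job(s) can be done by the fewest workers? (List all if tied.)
Most versatile: W2, W4 (3 jobs); Least covered: J1, J3 (2 workers)

Worker degrees (jobs they can do): W1:2, W2:3, W3:2, W4:3, W5:1
Job degrees (workers who can do it): J1:2, J2:3, J3:2, J4:4

Maximum worker degree is 3, achieved by: W2, W4
Minimum job degree is 2, achieved by: J1, J3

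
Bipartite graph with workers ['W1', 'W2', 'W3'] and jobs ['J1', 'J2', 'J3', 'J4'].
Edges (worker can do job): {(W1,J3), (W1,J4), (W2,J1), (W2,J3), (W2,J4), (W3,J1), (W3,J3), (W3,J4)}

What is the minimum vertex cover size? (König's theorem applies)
Minimum vertex cover size = 3

By König's theorem: in bipartite graphs,
min vertex cover = max matching = 3

Maximum matching has size 3, so minimum vertex cover also has size 3.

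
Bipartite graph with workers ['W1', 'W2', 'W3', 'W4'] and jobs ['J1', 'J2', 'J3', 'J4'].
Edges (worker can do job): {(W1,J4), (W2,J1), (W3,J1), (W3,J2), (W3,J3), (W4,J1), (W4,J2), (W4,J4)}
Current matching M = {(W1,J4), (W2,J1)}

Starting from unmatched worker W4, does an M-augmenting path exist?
Yes: W4 → J2

An M-augmenting path alternates non-matching / matching edges, starting and ending at unmatched vertices.
Path: W4 → J2
(J2 is unmatched in M, so the path is augmenting.)
Flipping edges along this path would increase |M| from 2 to 3.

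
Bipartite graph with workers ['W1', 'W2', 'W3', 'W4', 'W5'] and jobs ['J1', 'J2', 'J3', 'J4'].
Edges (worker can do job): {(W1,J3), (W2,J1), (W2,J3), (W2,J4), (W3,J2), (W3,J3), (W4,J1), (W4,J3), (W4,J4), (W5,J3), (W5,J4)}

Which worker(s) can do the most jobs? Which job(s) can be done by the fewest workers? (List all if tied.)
Most versatile: W2, W4 (3 jobs); Least covered: J2 (1 workers)

Worker degrees (jobs they can do): W1:1, W2:3, W3:2, W4:3, W5:2
Job degrees (workers who can do it): J1:2, J2:1, J3:5, J4:3

Maximum worker degree is 3, achieved by: W2, W4
Minimum job degree is 1, achieved by: J2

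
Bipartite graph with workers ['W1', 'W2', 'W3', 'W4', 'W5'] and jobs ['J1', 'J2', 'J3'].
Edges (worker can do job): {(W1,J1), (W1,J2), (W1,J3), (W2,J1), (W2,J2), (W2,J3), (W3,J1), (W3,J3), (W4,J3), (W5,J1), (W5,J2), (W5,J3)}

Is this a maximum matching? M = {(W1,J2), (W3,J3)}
No, size 2 is not maximum

Proposed matching has size 2.
Maximum matching size for this graph: 3.

This is NOT maximum - can be improved to size 3.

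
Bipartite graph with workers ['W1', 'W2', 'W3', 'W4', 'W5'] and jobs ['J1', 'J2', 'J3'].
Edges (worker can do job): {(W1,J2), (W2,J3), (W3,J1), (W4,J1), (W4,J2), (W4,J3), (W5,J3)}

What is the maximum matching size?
Maximum matching size = 3

Maximum matching: {(W3,J1), (W4,J2), (W5,J3)}
Size: 3

This assigns 3 workers to 3 distinct jobs.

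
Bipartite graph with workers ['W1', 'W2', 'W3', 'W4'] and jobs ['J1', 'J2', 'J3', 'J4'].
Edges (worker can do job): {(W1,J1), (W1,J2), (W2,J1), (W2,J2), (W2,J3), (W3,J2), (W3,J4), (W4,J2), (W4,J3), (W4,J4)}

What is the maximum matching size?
Maximum matching size = 4

Maximum matching: {(W1,J1), (W2,J2), (W3,J4), (W4,J3)}
Size: 4

This assigns 4 workers to 4 distinct jobs.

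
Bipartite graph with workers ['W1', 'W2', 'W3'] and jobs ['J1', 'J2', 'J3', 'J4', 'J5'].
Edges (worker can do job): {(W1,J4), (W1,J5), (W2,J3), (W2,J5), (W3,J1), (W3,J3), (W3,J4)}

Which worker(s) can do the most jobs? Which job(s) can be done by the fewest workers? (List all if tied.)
Most versatile: W3 (3 jobs); Least covered: J2 (0 workers)

Worker degrees (jobs they can do): W1:2, W2:2, W3:3
Job degrees (workers who can do it): J1:1, J2:0, J3:2, J4:2, J5:2

Maximum worker degree is 3, achieved by: W3
Minimum job degree is 0, achieved by: J2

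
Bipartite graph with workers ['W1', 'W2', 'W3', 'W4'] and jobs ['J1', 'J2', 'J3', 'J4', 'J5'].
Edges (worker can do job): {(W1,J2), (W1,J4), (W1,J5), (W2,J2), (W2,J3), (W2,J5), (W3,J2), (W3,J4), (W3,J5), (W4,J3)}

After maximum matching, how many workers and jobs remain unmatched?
Unmatched: 0 workers, 1 jobs

Maximum matching size: 4
Workers: 4 total, 4 matched, 0 unmatched
Jobs: 5 total, 4 matched, 1 unmatched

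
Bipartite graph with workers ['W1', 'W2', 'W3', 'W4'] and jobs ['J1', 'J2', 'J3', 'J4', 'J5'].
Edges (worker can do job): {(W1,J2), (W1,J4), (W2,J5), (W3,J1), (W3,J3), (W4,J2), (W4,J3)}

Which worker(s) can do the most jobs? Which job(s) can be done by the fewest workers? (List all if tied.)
Most versatile: W1, W3, W4 (2 jobs); Least covered: J1, J4, J5 (1 workers)

Worker degrees (jobs they can do): W1:2, W2:1, W3:2, W4:2
Job degrees (workers who can do it): J1:1, J2:2, J3:2, J4:1, J5:1

Maximum worker degree is 2, achieved by: W1, W3, W4
Minimum job degree is 1, achieved by: J1, J4, J5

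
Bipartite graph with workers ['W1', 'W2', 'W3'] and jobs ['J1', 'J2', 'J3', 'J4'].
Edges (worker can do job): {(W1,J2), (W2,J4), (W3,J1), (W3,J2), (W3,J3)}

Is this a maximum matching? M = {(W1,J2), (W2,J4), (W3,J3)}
Yes, size 3 is maximum

Proposed matching has size 3.
Maximum matching size for this graph: 3.

This is a maximum matching.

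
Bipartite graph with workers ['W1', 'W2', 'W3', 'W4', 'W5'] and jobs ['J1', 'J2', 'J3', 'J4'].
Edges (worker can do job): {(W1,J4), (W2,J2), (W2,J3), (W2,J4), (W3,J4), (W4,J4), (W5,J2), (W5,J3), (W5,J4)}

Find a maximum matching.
Matching: {(W2,J3), (W3,J4), (W5,J2)}

Maximum matching (size 3):
  W2 → J3
  W3 → J4
  W5 → J2

Each worker is assigned to at most one job, and each job to at most one worker.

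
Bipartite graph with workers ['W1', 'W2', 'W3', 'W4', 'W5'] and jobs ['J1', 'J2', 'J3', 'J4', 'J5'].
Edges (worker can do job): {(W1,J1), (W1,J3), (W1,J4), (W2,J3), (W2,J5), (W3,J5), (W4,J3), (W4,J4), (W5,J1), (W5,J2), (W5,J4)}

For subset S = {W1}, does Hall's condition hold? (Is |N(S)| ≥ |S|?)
Yes: |N(S)| = 3, |S| = 1

Subset S = {W1}
Neighbors N(S) = {J1, J3, J4}

|N(S)| = 3, |S| = 1
Hall's condition: |N(S)| ≥ |S| is satisfied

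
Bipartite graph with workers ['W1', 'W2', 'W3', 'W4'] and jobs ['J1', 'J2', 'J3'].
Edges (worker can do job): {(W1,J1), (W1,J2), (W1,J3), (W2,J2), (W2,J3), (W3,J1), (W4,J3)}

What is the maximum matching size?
Maximum matching size = 3

Maximum matching: {(W1,J2), (W3,J1), (W4,J3)}
Size: 3

This assigns 3 workers to 3 distinct jobs.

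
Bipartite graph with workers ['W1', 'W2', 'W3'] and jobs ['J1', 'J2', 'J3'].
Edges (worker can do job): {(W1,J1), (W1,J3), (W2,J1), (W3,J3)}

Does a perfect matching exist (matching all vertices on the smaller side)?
No, maximum matching has size 2 < 3

Maximum matching has size 2, need 3 for perfect matching.
Unmatched workers: ['W2']
Unmatched jobs: ['J2']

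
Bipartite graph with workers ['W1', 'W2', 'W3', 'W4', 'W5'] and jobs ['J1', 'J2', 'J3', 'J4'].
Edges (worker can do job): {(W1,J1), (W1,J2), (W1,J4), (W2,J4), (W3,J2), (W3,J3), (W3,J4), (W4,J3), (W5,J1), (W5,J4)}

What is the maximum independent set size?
Maximum independent set = 5

By König's theorem:
- Min vertex cover = Max matching = 4
- Max independent set = Total vertices - Min vertex cover
- Max independent set = 9 - 4 = 5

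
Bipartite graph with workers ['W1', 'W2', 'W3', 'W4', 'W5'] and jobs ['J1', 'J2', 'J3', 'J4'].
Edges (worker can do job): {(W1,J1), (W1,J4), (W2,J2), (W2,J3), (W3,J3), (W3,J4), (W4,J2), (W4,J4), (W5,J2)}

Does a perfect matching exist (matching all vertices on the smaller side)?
Yes, perfect matching exists (size 4)

Perfect matching: {(W1,J1), (W3,J3), (W4,J4), (W5,J2)}
All 4 vertices on the smaller side are matched.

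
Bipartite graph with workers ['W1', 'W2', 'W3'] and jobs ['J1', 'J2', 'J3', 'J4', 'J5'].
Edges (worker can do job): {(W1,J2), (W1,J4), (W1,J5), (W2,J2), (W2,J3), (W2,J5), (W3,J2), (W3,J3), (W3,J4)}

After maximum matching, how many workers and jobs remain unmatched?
Unmatched: 0 workers, 2 jobs

Maximum matching size: 3
Workers: 3 total, 3 matched, 0 unmatched
Jobs: 5 total, 3 matched, 2 unmatched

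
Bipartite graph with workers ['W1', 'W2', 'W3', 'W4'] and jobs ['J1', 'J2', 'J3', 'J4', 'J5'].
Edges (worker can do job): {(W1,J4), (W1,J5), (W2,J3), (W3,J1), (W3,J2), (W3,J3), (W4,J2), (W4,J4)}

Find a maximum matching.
Matching: {(W1,J4), (W2,J3), (W3,J1), (W4,J2)}

Maximum matching (size 4):
  W1 → J4
  W2 → J3
  W3 → J1
  W4 → J2

Each worker is assigned to at most one job, and each job to at most one worker.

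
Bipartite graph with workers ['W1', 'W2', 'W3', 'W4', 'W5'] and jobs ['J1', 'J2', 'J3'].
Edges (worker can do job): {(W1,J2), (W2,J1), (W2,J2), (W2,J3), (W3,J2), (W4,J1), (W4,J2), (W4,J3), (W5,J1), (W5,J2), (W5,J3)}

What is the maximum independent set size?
Maximum independent set = 5

By König's theorem:
- Min vertex cover = Max matching = 3
- Max independent set = Total vertices - Min vertex cover
- Max independent set = 8 - 3 = 5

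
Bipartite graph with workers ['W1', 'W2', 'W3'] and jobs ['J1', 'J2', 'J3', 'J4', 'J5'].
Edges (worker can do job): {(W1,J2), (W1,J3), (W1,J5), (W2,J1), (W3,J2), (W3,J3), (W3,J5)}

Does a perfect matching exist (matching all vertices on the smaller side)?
Yes, perfect matching exists (size 3)

Perfect matching: {(W1,J5), (W2,J1), (W3,J3)}
All 3 vertices on the smaller side are matched.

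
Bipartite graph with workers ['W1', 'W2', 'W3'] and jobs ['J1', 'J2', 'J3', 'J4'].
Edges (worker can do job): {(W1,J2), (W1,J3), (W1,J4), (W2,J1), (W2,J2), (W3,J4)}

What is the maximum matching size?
Maximum matching size = 3

Maximum matching: {(W1,J2), (W2,J1), (W3,J4)}
Size: 3

This assigns 3 workers to 3 distinct jobs.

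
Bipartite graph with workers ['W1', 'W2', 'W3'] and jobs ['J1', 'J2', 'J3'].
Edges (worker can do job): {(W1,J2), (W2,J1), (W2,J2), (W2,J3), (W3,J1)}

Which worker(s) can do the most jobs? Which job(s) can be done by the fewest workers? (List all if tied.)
Most versatile: W2 (3 jobs); Least covered: J3 (1 workers)

Worker degrees (jobs they can do): W1:1, W2:3, W3:1
Job degrees (workers who can do it): J1:2, J2:2, J3:1

Maximum worker degree is 3, achieved by: W2
Minimum job degree is 1, achieved by: J3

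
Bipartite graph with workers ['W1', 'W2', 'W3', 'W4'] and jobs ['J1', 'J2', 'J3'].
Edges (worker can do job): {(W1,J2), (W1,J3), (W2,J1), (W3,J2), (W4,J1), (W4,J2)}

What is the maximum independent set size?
Maximum independent set = 4

By König's theorem:
- Min vertex cover = Max matching = 3
- Max independent set = Total vertices - Min vertex cover
- Max independent set = 7 - 3 = 4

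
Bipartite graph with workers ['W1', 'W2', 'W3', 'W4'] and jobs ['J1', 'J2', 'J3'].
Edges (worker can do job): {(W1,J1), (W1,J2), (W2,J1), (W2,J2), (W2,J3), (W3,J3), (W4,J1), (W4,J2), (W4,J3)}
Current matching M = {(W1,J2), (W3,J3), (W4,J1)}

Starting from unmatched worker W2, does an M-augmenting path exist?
No augmenting path from W2

Alternating search from W2 reaches jobs: {J1, J2, J3}.
Every reachable job is already matched in M, and following those matched edges back to workers exposes no further unvisited jobs.
No M-augmenting path from W2 exists.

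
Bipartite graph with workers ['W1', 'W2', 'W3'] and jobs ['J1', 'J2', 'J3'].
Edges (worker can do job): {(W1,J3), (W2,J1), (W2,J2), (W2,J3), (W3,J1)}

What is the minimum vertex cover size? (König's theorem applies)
Minimum vertex cover size = 3

By König's theorem: in bipartite graphs,
min vertex cover = max matching = 3

Maximum matching has size 3, so minimum vertex cover also has size 3.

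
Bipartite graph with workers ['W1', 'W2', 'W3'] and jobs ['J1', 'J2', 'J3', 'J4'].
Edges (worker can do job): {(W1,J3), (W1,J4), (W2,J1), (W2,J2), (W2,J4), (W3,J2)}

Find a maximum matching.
Matching: {(W1,J3), (W2,J4), (W3,J2)}

Maximum matching (size 3):
  W1 → J3
  W2 → J4
  W3 → J2

Each worker is assigned to at most one job, and each job to at most one worker.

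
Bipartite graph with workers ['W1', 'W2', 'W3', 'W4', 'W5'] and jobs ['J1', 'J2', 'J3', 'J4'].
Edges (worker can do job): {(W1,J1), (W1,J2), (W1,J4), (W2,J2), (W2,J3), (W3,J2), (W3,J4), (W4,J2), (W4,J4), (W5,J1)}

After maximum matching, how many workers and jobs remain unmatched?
Unmatched: 1 workers, 0 jobs

Maximum matching size: 4
Workers: 5 total, 4 matched, 1 unmatched
Jobs: 4 total, 4 matched, 0 unmatched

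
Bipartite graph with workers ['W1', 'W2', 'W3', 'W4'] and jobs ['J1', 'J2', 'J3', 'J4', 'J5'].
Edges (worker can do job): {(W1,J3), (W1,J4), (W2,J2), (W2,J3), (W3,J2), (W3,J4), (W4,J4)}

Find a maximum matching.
Matching: {(W1,J3), (W3,J2), (W4,J4)}

Maximum matching (size 3):
  W1 → J3
  W3 → J2
  W4 → J4

Each worker is assigned to at most one job, and each job to at most one worker.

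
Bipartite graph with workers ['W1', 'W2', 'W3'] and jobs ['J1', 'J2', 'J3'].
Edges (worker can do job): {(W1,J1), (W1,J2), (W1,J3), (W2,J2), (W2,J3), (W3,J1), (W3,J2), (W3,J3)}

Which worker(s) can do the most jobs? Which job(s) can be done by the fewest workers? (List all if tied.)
Most versatile: W1, W3 (3 jobs); Least covered: J1 (2 workers)

Worker degrees (jobs they can do): W1:3, W2:2, W3:3
Job degrees (workers who can do it): J1:2, J2:3, J3:3

Maximum worker degree is 3, achieved by: W1, W3
Minimum job degree is 2, achieved by: J1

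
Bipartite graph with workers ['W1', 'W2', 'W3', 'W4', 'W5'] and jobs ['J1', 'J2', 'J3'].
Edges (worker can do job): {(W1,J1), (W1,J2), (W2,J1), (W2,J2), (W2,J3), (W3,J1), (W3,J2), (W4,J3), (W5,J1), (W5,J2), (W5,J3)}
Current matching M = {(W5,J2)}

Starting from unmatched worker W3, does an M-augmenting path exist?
Yes: W3 → J1

An M-augmenting path alternates non-matching / matching edges, starting and ending at unmatched vertices.
Path: W3 → J1
(J1 is unmatched in M, so the path is augmenting.)
Flipping edges along this path would increase |M| from 1 to 2.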